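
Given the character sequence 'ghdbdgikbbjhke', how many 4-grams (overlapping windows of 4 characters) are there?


String 'ghdbdgikbbjhke' has length L = 14.
Number of overlapping n-grams = L - n + 1
Substituting: 14 - 4 + 1 = 11

11


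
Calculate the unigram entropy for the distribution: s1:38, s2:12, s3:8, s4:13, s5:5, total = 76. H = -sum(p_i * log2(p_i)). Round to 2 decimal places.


Computing entropy H = -sum(p_i * log2(p_i)):
  s1: p = 38/76 = 0.5000, -p*log2(p) = 0.5000
  s2: p = 12/76 = 0.1579, -p*log2(p) = 0.4205
  s3: p = 8/76 = 0.1053, -p*log2(p) = 0.3419
  s4: p = 13/76 = 0.1711, -p*log2(p) = 0.4358
  s5: p = 5/76 = 0.0658, -p*log2(p) = 0.2583
H = sum of terms = 1.9565
Rounded to 2 decimals: 1.96

1.96


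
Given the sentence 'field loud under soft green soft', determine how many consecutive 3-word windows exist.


Word trigrams from [6] words:
  Trigram 1: (field loud under)
  Trigram 2: (loud under soft)
  Trigram 3: (under soft green)
  Trigram 4: (soft green soft)
Total word trigrams: 6 - 2 = 4

4


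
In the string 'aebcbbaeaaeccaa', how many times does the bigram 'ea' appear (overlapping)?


Scanning 'aebcbbaeaaeccaa' for bigram 'ea':
  Position 0: 'ae' -> no
  Position 1: 'eb' -> no
  Position 2: 'bc' -> no
  Position 3: 'cb' -> no
  Position 4: 'bb' -> no
  Position 5: 'ba' -> no
  Position 6: 'ae' -> no
  Position 7: 'ea' -> MATCH
  Position 8: 'aa' -> no
  Position 9: 'ae' -> no
  Position 10: 'ec' -> no
  Position 11: 'cc' -> no
  Position 12: 'ca' -> no
  Position 13: 'aa' -> no
Total matches: 1

1


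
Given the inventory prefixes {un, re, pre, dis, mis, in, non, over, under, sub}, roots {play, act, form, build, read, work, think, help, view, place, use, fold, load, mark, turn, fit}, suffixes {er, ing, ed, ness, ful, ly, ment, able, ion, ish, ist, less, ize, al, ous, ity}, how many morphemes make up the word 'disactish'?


Segmenting 'disactish' against the inventory:
  'dis' -> prefix (morpheme 1)
  'act' -> root (morpheme 2)
  'ish' -> suffix (morpheme 3)
Total morphemes: 3

3


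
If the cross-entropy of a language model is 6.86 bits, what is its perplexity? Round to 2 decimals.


Perplexity formula: PP = 2^H
H = 6.86
PP = 2^6.86
Decompose: 2^6.86 = 2^6 * 2^0.86
2^6 = 64, 2^0.86 ~ 1.8150383
PP ~ 64 * 1.8150383 = 116.1624512
Rounded to 2 decimals: 116.16

116.16


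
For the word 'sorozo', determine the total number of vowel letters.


Scanning each character of 'sorozo':
  Position 1: 's' -> consonant (running count: 0)
  Position 2: 'o' -> vowel (running count: 1)
  Position 3: 'r' -> consonant (running count: 1)
  Position 4: 'o' -> vowel (running count: 2)
  Position 5: 'z' -> consonant (running count: 2)
  Position 6: 'o' -> vowel (running count: 3)
Total vowels: 3

3


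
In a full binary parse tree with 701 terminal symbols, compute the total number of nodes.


Leaf nodes (terminals): 701
Internal nodes = n - 1 = 701 - 1 = 700
Total = leaves + internal = 701 + 700 = 1401

1401


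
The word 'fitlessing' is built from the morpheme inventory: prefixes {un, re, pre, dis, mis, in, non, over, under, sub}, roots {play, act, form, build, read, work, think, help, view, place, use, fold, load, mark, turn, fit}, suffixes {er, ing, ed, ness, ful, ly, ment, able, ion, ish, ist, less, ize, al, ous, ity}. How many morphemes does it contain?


Segmenting 'fitlessing' against the inventory:
  'fit' -> root (morpheme 1)
  'less' -> suffix (morpheme 2)
  'ing' -> suffix (morpheme 3)
Total morphemes: 3

3


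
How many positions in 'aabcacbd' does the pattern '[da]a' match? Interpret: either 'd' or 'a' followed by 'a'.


Pattern: [da]a means either 'd' or 'a' followed by 'a'.
Scanning 'aabcacbd' position-by-position:
  Pos 0: window 'aa' -> MATCH
  Pos 1: window 'ab' -> no
  Pos 2: window 'bc' -> no
  Pos 3: window 'ca' -> no
  Pos 4: window 'ac' -> no
  Pos 5: window 'cb' -> no
  Pos 6: window 'bd' -> no
  Pos 7: window 'd' -> no
Total matches: 1

1


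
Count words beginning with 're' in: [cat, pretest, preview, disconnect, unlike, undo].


Checking each word for prefix 're':
  'cat' -> no (count: 0)
  'pretest' -> no (count: 0)
  'preview' -> no (count: 0)
  'disconnect' -> no (count: 0)
  'unlike' -> no (count: 0)
  'undo' -> no (count: 0)
Total with prefix 're': 0

0


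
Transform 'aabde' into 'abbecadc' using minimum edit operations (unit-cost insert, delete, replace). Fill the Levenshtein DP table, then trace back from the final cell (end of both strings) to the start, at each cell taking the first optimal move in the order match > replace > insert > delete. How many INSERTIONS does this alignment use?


Edit distance = 5. Backtracking from cell (5, 8) with preference match > replace > insert > delete,
then listing the resulting alignment 'aabde' -> 'abbecadc' left to right:
  Step 1: keep 'a'
  Step 2: replace a->b
  Step 3: keep 'b'
  Step 4: insert 'e' [insertion #1]
  Step 5: insert 'c' [insertion #2]
  Step 6: insert 'a' [insertion #3]
  Step 7: keep 'd'
  Step 8: replace e->c
Total insertions: 3

3


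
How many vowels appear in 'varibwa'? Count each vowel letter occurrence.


Scanning each character of 'varibwa':
  Position 1: 'v' -> consonant (running count: 0)
  Position 2: 'a' -> vowel (running count: 1)
  Position 3: 'r' -> consonant (running count: 1)
  Position 4: 'i' -> vowel (running count: 2)
  Position 5: 'b' -> consonant (running count: 2)
  Position 6: 'w' -> consonant (running count: 2)
  Position 7: 'a' -> vowel (running count: 3)
Total vowels: 3

3


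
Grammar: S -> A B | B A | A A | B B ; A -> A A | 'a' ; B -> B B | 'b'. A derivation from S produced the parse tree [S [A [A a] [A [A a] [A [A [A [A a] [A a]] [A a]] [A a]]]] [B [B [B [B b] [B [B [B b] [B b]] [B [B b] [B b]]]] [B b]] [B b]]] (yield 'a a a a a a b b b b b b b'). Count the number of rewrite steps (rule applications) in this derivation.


Every bracketed nonterminal node [X ...] in the tree is produced by exactly one rule application.
Reading the tree off as a leftmost derivation:
  Step 1: S  =>  A B   (applied S -> A B)
  Step 2: A B  =>  A A B   (applied A -> A A)
  Step 3: A A B  =>  a A B   (applied A -> a)
  Step 4: a A B  =>  a A A B   (applied A -> A A)
  Step 5: a A A B  =>  a a A B   (applied A -> a)
  Step 6: a a A B  =>  a a A A B   (applied A -> A A)
  Step 7: a a A A B  =>  a a A A A B   (applied A -> A A)
  Step 8: a a A A A B  =>  a a A A A A B   (applied A -> A A)
  Step 9: a a A A A A B  =>  a a a A A A B   (applied A -> a)
  Step 10: a a a A A A B  =>  a a a a A A B   (applied A -> a)
  Step 11: a a a a A A B  =>  a a a a a A B   (applied A -> a)
  Step 12: a a a a a A B  =>  a a a a a a B   (applied A -> a)
  Step 13: a a a a a a B  =>  a a a a a a B B   (applied B -> B B)
  Step 14: a a a a a a B B  =>  a a a a a a B B B   (applied B -> B B)
  Step 15: a a a a a a B B B  =>  a a a a a a B B B B   (applied B -> B B)
  Step 16: a a a a a a B B B B  =>  a a a a a a b B B B   (applied B -> b)
  Step 17: a a a a a a b B B B  =>  a a a a a a b B B B B   (applied B -> B B)
  Step 18: a a a a a a b B B B B  =>  a a a a a a b B B B B B   (applied B -> B B)
  Step 19: a a a a a a b B B B B B  =>  a a a a a a b b B B B B   (applied B -> b)
  Step 20: a a a a a a b b B B B B  =>  a a a a a a b b b B B B   (applied B -> b)
  Step 21: a a a a a a b b b B B B  =>  a a a a a a b b b B B B B   (applied B -> B B)
  Step 22: a a a a a a b b b B B B B  =>  a a a a a a b b b b B B B   (applied B -> b)
  Step 23: a a a a a a b b b b B B B  =>  a a a a a a b b b b b B B   (applied B -> b)
  Step 24: a a a a a a b b b b b B B  =>  a a a a a a b b b b b b B   (applied B -> b)
  Step 25: a a a a a a b b b b b b B  =>  a a a a a a b b b b b b b   (applied B -> b)
Final yield: a a a a a a b b b b b b b
Total rewrite steps: 25

25


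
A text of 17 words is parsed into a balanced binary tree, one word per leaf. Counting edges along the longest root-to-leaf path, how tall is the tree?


In a balanced binary tree with n leaves the deepest leaf is ceil(log2(n)) edges below the root.
log2(17) = 4.0875
ceil(4.0875) = 5
height (edges) = 5

5


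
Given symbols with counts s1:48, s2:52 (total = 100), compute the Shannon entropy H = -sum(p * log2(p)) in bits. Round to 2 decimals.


Computing entropy H = -sum(p_i * log2(p_i)):
  s1: p = 48/100 = 0.4800, -p*log2(p) = 0.5083
  s2: p = 52/100 = 0.5200, -p*log2(p) = 0.4906
H = sum of terms = 0.9989
Rounded to 2 decimals: 1.00

1.00


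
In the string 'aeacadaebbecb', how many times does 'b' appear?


Scanning 'aeacadaebbecb' for 'b':
  Position 8: 'b' -> MATCH (count: 1)
  Position 9: 'b' -> MATCH (count: 2)
  Position 12: 'b' -> MATCH (count: 3)
Total occurrences of 'b': 3

3


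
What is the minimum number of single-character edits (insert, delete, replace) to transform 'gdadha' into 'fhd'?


Building DP table for s1='gdadha' (len 6) and s2='fhd' (len 3):
       f  h  d
    0  1  2  3
  g 1  1  2  3
  d 2  2  2  2
  a 3  3  3  3
  d 4  4  4  3
  h 5  5  4  4
  a 6  6  5  5
Edit distance = dp[6][3] = 5

5


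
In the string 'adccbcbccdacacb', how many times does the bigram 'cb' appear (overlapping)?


Scanning 'adccbcbccdacacb' for bigram 'cb':
  Position 0: 'ad' -> no
  Position 1: 'dc' -> no
  Position 2: 'cc' -> no
  Position 3: 'cb' -> MATCH
  Position 4: 'bc' -> no
  Position 5: 'cb' -> MATCH
  Position 6: 'bc' -> no
  Position 7: 'cc' -> no
  Position 8: 'cd' -> no
  Position 9: 'da' -> no
  Position 10: 'ac' -> no
  Position 11: 'ca' -> no
  Position 12: 'ac' -> no
  Position 13: 'cb' -> MATCH
Total matches: 3

3


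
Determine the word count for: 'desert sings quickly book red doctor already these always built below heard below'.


Counting words by splitting on spaces:
  Word 1: 'desert'
  Word 2: 'sings'
  Word 3: 'quickly'
  Word 4: 'book'
  Word 5: 'red'
  Word 6: 'doctor'
  Word 7: 'already'
  Word 8: 'these'
  Word 9: 'always'
  Word 10: 'built'
  Word 11: 'below'
  Word 12: 'heard'
  Word 13: 'below'
Total words: 13

13


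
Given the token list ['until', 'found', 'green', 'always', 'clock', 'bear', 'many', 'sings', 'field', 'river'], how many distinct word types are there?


Listing all tokens and tracking unique types:
  Token 1: 'until' -> NEW (unique so far: 1)
  Token 2: 'found' -> NEW (unique so far: 2)
  Token 3: 'green' -> NEW (unique so far: 3)
  Token 4: 'always' -> NEW (unique so far: 4)
  Token 5: 'clock' -> NEW (unique so far: 5)
  Token 6: 'bear' -> NEW (unique so far: 6)
  Token 7: 'many' -> NEW (unique so far: 7)
  Token 8: 'sings' -> NEW (unique so far: 8)
  Token 9: 'field' -> NEW (unique so far: 9)
  Token 10: 'river' -> NEW (unique so far: 10)
Unique types: ('always', 'bear', 'clock', 'field', 'found', 'green', 'many', 'river', 'sings', 'until')
Vocabulary size: 10

10


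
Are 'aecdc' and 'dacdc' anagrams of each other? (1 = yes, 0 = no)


Sort characters of 'aecdc': 'accde'
Sort characters of 'dacdc': 'accdd'
Sorted forms differ -> they are NOT anagrams
Result: 0

0


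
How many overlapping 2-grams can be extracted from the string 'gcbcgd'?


String 'gcbcgd' has length L = 6.
Number of overlapping n-grams = L - n + 1
Substituting: 6 - 2 + 1 = 5

5


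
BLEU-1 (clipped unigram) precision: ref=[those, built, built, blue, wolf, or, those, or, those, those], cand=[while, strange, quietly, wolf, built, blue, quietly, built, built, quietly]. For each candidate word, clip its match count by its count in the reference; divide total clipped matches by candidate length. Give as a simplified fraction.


Reference word counts: {'blue': 1, 'built': 2, 'or': 2, 'those': 4, 'wolf': 1}
Checking each candidate word (with clipping):
  'while' -> not in reference -> no match (matches: 0)
  'strange' -> not in reference -> no match (matches: 0)
  'quietly' -> not in reference -> no match (matches: 0)
  'wolf' -> in reference (ref count 1, used 1/1) -> match (matches: 1)
  'built' -> in reference (ref count 2, used 1/2) -> match (matches: 2)
  'blue' -> in reference (ref count 1, used 1/1) -> match (matches: 3)
  'quietly' -> not in reference -> no match (matches: 3)
  'built' -> in reference (ref count 2, used 2/2) -> match (matches: 4)
  'built' -> ref count 2 already used up (2/2) -> clipped, no match (matches: 4)
  'quietly' -> not in reference -> no match (matches: 4)
Clipped matches: 4, Candidate length: 10
Precision = 4/10 = 2/5

2/5


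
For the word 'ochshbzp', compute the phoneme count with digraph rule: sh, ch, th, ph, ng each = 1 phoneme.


Parsing 'ochshbzp' greedily, digraphs first:
  'o' -> vowel phoneme (phonemes so far: 1)
  'ch' -> digraph (1 consonant phoneme) (phonemes so far: 2)
  'sh' -> digraph (1 consonant phoneme) (phonemes so far: 3)
  'b' -> consonant phoneme (phonemes so far: 4)
  'z' -> consonant phoneme (phonemes so far: 5)
  'p' -> consonant phoneme (phonemes so far: 6)
Total phonemes: 6

6


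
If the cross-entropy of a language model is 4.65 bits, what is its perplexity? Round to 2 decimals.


Perplexity formula: PP = 2^H
H = 4.65
PP = 2^4.65
Decompose: 2^4.65 = 2^4 * 2^0.65
2^4 = 16, 2^0.65 ~ 1.5691682
PP ~ 16 * 1.5691682 = 25.1066912
Rounded to 2 decimals: 25.11

25.11


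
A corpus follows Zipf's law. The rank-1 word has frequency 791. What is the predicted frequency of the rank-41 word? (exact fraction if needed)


Zipf's law: freq(rank) = f1 / rank
f1 = 791, rank = 41
freq = 791 / 41
GCD(791, 41) = 1
Simplified: 791/41

791/41


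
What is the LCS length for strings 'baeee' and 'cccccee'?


DP table for LCS of 'baeee' and 'cccccee':
       c  c  c  c  c  e  e
    0  0  0  0  0  0  0  0
  b 0  0  0  0  0  0  0  0
  a 0  0  0  0  0  0  0  0
  e 0  0  0  0  0  0  1  1
  e 0  0  0  0  0  0  1  2
  e 0  0  0  0  0  0  1  2
LCS: 'ee'
LCS length = 2

2


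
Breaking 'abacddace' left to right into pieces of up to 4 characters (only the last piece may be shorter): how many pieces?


'abacddace' has 9 characters.
Chunking with max size 4:
  Chunk 1: 'abac' (positions 0-3)
  Chunk 2: 'ddac' (positions 4-7)
  Chunk 3: 'e' (positions 8-8)
Total chunks: ceil(9 / 4) = 3

3


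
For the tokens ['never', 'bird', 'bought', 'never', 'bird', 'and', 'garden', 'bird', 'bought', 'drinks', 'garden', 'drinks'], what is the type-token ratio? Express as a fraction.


Tokens: 12
Unique types: ('and', 'bird', 'bought', 'drinks', 'garden', 'never') = 6
TTR = 6/12
Simplify: divide both by 6 -> 1/2
TTR = 1/2

1/2


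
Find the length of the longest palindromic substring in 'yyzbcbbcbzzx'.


Scanning 'yyzbcbbcbzzx' for palindromic substrings.
Substring at positions 2-9: 'zbcbbcbz'.
Check: reverse('zbcbbcbz') = 'zbcbbcbz' -> palindrome confirmed.
Neighbouring characters ('y' / 'z') break symmetry, so it cannot extend further.
No longer palindromic substring exists; longest length = 8

8


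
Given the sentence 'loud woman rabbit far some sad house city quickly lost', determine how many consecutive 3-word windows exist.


Word trigrams from [10] words:
  Trigram 1: (loud woman rabbit)
  Trigram 2: (woman rabbit far)
  Trigram 3: (rabbit far some)
  Trigram 4: (far some sad)
  Trigram 5: (some sad house)
  Trigram 6: (sad house city)
  Trigram 7: (house city quickly)
  Trigram 8: (city quickly lost)
Total word trigrams: 10 - 2 = 8

8


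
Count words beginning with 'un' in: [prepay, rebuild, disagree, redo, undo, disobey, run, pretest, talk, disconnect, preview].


Checking each word for prefix 'un':
  'prepay' -> no (count: 0)
  'rebuild' -> no (count: 0)
  'disagree' -> no (count: 0)
  'redo' -> no (count: 0)
  'undo' -> YES, starts with 'un' (count: 1)
  'disobey' -> no (count: 1)
  'run' -> no (count: 1)
  'pretest' -> no (count: 1)
  'talk' -> no (count: 1)
  'disconnect' -> no (count: 1)
  'preview' -> no (count: 1)
Total with prefix 'un': 1

1


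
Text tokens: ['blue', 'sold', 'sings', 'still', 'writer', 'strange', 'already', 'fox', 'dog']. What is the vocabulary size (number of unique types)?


Listing all tokens and tracking unique types:
  Token 1: 'blue' -> NEW (unique so far: 1)
  Token 2: 'sold' -> NEW (unique so far: 2)
  Token 3: 'sings' -> NEW (unique so far: 3)
  Token 4: 'still' -> NEW (unique so far: 4)
  Token 5: 'writer' -> NEW (unique so far: 5)
  Token 6: 'strange' -> NEW (unique so far: 6)
  Token 7: 'already' -> NEW (unique so far: 7)
  Token 8: 'fox' -> NEW (unique so far: 8)
  Token 9: 'dog' -> NEW (unique so far: 9)
Unique types: ('already', 'blue', 'dog', 'fox', 'sings', 'sold', 'still', 'strange', 'writer')
Vocabulary size: 9

9


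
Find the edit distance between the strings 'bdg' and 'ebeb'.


Building DP table for s1='bdg' (len 3) and s2='ebeb' (len 4):
       e  b  e  b
    0  1  2  3  4
  b 1  1  1  2  3
  d 2  2  2  2  3
  g 3  3  3  3  3
Edit distance = dp[3][4] = 3

3


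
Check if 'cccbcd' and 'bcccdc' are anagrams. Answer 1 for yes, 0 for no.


Sort characters of 'cccbcd': 'bccccd'
Sort characters of 'bcccdc': 'bccccd'
Sorted forms match -> they ARE anagrams
Result: 1

1


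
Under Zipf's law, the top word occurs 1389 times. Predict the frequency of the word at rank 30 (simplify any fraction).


Zipf's law: freq(rank) = f1 / rank
f1 = 1389, rank = 30
freq = 1389 / 30
GCD(1389, 30) = 3
Simplified: 463/10

463/10


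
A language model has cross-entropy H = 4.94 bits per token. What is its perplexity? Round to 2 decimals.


Perplexity formula: PP = 2^H
H = 4.94
PP = 2^4.94
Decompose: 2^4.94 = 2^4 * 2^0.94
2^4 = 16, 2^0.94 ~ 1.9185282
PP ~ 16 * 1.9185282 = 30.6964512
Rounded to 2 decimals: 30.70

30.70


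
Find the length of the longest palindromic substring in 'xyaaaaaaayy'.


Scanning 'xyaaaaaaayy' for palindromic substrings.
Substring at positions 1-9: 'yaaaaaaay'.
Check: reverse('yaaaaaaay') = 'yaaaaaaay' -> palindrome confirmed.
Neighbouring characters ('x' / 'y') break symmetry, so it cannot extend further.
No longer palindromic substring exists; longest length = 9

9


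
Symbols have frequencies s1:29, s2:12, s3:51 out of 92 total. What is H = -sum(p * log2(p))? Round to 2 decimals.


Computing entropy H = -sum(p_i * log2(p_i)):
  s1: p = 29/92 = 0.3152, -p*log2(p) = 0.5250
  s2: p = 12/92 = 0.1304, -p*log2(p) = 0.3833
  s3: p = 51/92 = 0.5543, -p*log2(p) = 0.4718
H = sum of terms = 1.3801
Rounded to 2 decimals: 1.38

1.38


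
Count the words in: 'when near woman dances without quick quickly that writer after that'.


Counting words by splitting on spaces:
  Word 1: 'when'
  Word 2: 'near'
  Word 3: 'woman'
  Word 4: 'dances'
  Word 5: 'without'
  Word 6: 'quick'
  Word 7: 'quickly'
  Word 8: 'that'
  Word 9: 'writer'
  Word 10: 'after'
  Word 11: 'that'
Total words: 11

11


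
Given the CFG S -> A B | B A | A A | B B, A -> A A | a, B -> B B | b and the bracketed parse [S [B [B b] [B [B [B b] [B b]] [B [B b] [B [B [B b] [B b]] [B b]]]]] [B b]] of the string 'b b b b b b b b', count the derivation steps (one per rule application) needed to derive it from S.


Every bracketed nonterminal node [X ...] in the tree is produced by exactly one rule application.
Reading the tree off as a leftmost derivation:
  Step 1: S  =>  B B   (applied S -> B B)
  Step 2: B B  =>  B B B   (applied B -> B B)
  Step 3: B B B  =>  b B B   (applied B -> b)
  Step 4: b B B  =>  b B B B   (applied B -> B B)
  Step 5: b B B B  =>  b B B B B   (applied B -> B B)
  Step 6: b B B B B  =>  b b B B B   (applied B -> b)
  Step 7: b b B B B  =>  b b b B B   (applied B -> b)
  Step 8: b b b B B  =>  b b b B B B   (applied B -> B B)
  Step 9: b b b B B B  =>  b b b b B B   (applied B -> b)
  Step 10: b b b b B B  =>  b b b b B B B   (applied B -> B B)
  Step 11: b b b b B B B  =>  b b b b B B B B   (applied B -> B B)
  Step 12: b b b b B B B B  =>  b b b b b B B B   (applied B -> b)
  Step 13: b b b b b B B B  =>  b b b b b b B B   (applied B -> b)
  Step 14: b b b b b b B B  =>  b b b b b b b B   (applied B -> b)
  Step 15: b b b b b b b B  =>  b b b b b b b b   (applied B -> b)
Final yield: b b b b b b b b
Total rewrite steps: 15

15


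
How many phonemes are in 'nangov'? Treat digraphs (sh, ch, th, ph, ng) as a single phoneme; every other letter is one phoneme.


Parsing 'nangov' greedily, digraphs first:
  'n' -> consonant phoneme (phonemes so far: 1)
  'a' -> vowel phoneme (phonemes so far: 2)
  'ng' -> digraph (1 consonant phoneme) (phonemes so far: 3)
  'o' -> vowel phoneme (phonemes so far: 4)
  'v' -> consonant phoneme (phonemes so far: 5)
Total phonemes: 5

5


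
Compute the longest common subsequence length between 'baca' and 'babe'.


DP table for LCS of 'baca' and 'babe':
       b  a  b  e
    0  0  0  0  0
  b 0  1  1  1  1
  a 0  1  2  2  2
  c 0  1  2  2  2
  a 0  1  2  2  2
LCS: 'ba'
LCS length = 2

2


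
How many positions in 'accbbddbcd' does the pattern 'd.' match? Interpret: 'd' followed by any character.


Pattern: d. means 'd' followed by any character.
Scanning 'accbbddbcd' position-by-position:
  Pos 0: window 'ac' -> no
  Pos 1: window 'cc' -> no
  Pos 2: window 'cb' -> no
  Pos 3: window 'bb' -> no
  Pos 4: window 'bd' -> no
  Pos 5: window 'dd' -> MATCH
  Pos 6: window 'db' -> MATCH
  Pos 7: window 'bc' -> no
  Pos 8: window 'cd' -> no
  Pos 9: window 'd' -> no
Total matches: 2

2


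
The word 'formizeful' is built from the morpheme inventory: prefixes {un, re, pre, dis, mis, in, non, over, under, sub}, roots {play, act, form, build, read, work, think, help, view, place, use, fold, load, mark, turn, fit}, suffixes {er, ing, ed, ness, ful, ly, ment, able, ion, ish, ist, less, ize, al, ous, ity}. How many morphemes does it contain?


Segmenting 'formizeful' against the inventory:
  'form' -> root (morpheme 1)
  'ize' -> suffix (morpheme 2)
  'ful' -> suffix (morpheme 3)
Total morphemes: 3

3


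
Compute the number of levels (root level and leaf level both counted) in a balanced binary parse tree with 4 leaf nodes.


In a balanced binary tree with n leaves the deepest leaf is ceil(log2(n)) edges below the root,
so counting node levels inclusive of root and leaves gives ceil(log2(n)) + 1 levels.
log2(4) = 2.0000
ceil(2.0000) = 2
levels = 2 + 1 = 3

3


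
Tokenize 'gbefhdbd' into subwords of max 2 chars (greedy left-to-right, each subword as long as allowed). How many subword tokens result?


'gbefhdbd' has 8 characters.
Chunking with max size 2:
  Chunk 1: 'gb' (positions 0-1)
  Chunk 2: 'ef' (positions 2-3)
  Chunk 3: 'hd' (positions 4-5)
  Chunk 4: 'bd' (positions 6-7)
Total chunks: ceil(8 / 2) = 4

4


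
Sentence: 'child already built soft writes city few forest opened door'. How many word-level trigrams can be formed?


Word trigrams from [10] words:
  Trigram 1: (child already built)
  Trigram 2: (already built soft)
  Trigram 3: (built soft writes)
  Trigram 4: (soft writes city)
  Trigram 5: (writes city few)
  Trigram 6: (city few forest)
  Trigram 7: (few forest opened)
  Trigram 8: (forest opened door)
Total word trigrams: 10 - 2 = 8

8


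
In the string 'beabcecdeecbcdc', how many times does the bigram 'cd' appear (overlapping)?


Scanning 'beabcecdeecbcdc' for bigram 'cd':
  Position 0: 'be' -> no
  Position 1: 'ea' -> no
  Position 2: 'ab' -> no
  Position 3: 'bc' -> no
  Position 4: 'ce' -> no
  Position 5: 'ec' -> no
  Position 6: 'cd' -> MATCH
  Position 7: 'de' -> no
  Position 8: 'ee' -> no
  Position 9: 'ec' -> no
  Position 10: 'cb' -> no
  Position 11: 'bc' -> no
  Position 12: 'cd' -> MATCH
  Position 13: 'dc' -> no
Total matches: 2

2


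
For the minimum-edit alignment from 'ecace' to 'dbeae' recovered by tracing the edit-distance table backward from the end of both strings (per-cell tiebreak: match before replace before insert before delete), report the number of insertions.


Edit distance = 4. Backtracking from cell (5, 5) with preference match > replace > insert > delete,
then listing the resulting alignment 'ecace' -> 'dbeae' left to right:
  Step 1: replace e->d
  Step 2: replace c->b
  Step 3: replace a->e
  Step 4: replace c->a
  Step 5: keep 'e'
Total insertions: 0

0


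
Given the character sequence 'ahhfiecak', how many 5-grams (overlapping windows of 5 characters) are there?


String 'ahhfiecak' has length L = 9.
Number of overlapping n-grams = L - n + 1
Substituting: 9 - 5 + 1 = 5

5


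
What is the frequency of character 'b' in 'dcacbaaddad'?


Scanning 'dcacbaaddad' for 'b':
  Position 4: 'b' -> MATCH (count: 1)
Total occurrences of 'b': 1

1


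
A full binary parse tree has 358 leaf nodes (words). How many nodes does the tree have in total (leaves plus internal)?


Leaf nodes (terminals): 358
Internal nodes = n - 1 = 358 - 1 = 357
Total = leaves + internal = 358 + 357 = 715

715


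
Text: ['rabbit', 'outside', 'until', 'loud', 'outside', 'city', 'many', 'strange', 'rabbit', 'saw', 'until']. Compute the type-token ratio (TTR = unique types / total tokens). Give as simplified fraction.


Tokens: 11
Unique types: ('city', 'loud', 'many', 'outside', 'rabbit', 'saw', 'strange', 'until') = 8
TTR = 8/11
Already in lowest terms.

8/11


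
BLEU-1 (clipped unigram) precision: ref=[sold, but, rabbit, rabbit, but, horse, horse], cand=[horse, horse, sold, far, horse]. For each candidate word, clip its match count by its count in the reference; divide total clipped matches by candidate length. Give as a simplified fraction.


Reference word counts: {'but': 2, 'horse': 2, 'rabbit': 2, 'sold': 1}
Checking each candidate word (with clipping):
  'horse' -> in reference (ref count 2, used 1/2) -> match (matches: 1)
  'horse' -> in reference (ref count 2, used 2/2) -> match (matches: 2)
  'sold' -> in reference (ref count 1, used 1/1) -> match (matches: 3)
  'far' -> not in reference -> no match (matches: 3)
  'horse' -> ref count 2 already used up (2/2) -> clipped, no match (matches: 3)
Clipped matches: 3, Candidate length: 5
Precision = 3/5

3/5


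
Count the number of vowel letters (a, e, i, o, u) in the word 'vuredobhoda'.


Scanning each character of 'vuredobhoda':
  Position 1: 'v' -> consonant (running count: 0)
  Position 2: 'u' -> vowel (running count: 1)
  Position 3: 'r' -> consonant (running count: 1)
  Position 4: 'e' -> vowel (running count: 2)
  Position 5: 'd' -> consonant (running count: 2)
  Position 6: 'o' -> vowel (running count: 3)
  Position 7: 'b' -> consonant (running count: 3)
  Position 8: 'h' -> consonant (running count: 3)
  Position 9: 'o' -> vowel (running count: 4)
  Position 10: 'd' -> consonant (running count: 4)
  Position 11: 'a' -> vowel (running count: 5)
Total vowels: 5

5


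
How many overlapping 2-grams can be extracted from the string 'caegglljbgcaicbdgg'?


String 'caegglljbgcaicbdgg' has length L = 18.
Number of overlapping n-grams = L - n + 1
Substituting: 18 - 2 + 1 = 17

17


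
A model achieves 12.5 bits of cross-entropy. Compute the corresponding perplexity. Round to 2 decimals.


Perplexity formula: PP = 2^H
H = 12.5
PP = 2^12.5
Decompose: 2^12.5 = 2^12 * 2^0.5 = 2^12 * sqrt(2)
2^12 = 4096, sqrt(2) ~ 1.4142136
PP ~ 4096 * 1.4142136 = 5792.6189056
Rounded to 2 decimals: 5792.62

5792.62


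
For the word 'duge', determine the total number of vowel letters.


Scanning each character of 'duge':
  Position 1: 'd' -> consonant (running count: 0)
  Position 2: 'u' -> vowel (running count: 1)
  Position 3: 'g' -> consonant (running count: 1)
  Position 4: 'e' -> vowel (running count: 2)
Total vowels: 2

2


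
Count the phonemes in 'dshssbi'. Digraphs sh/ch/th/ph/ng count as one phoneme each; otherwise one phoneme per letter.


Parsing 'dshssbi' greedily, digraphs first:
  'd' -> consonant phoneme (phonemes so far: 1)
  'sh' -> digraph (1 consonant phoneme) (phonemes so far: 2)
  's' -> consonant phoneme (phonemes so far: 3)
  's' -> consonant phoneme (phonemes so far: 4)
  'b' -> consonant phoneme (phonemes so far: 5)
  'i' -> vowel phoneme (phonemes so far: 6)
Total phonemes: 6

6


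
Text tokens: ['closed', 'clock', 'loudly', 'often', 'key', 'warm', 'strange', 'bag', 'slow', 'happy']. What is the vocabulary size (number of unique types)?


Listing all tokens and tracking unique types:
  Token 1: 'closed' -> NEW (unique so far: 1)
  Token 2: 'clock' -> NEW (unique so far: 2)
  Token 3: 'loudly' -> NEW (unique so far: 3)
  Token 4: 'often' -> NEW (unique so far: 4)
  Token 5: 'key' -> NEW (unique so far: 5)
  Token 6: 'warm' -> NEW (unique so far: 6)
  Token 7: 'strange' -> NEW (unique so far: 7)
  Token 8: 'bag' -> NEW (unique so far: 8)
  Token 9: 'slow' -> NEW (unique so far: 9)
  Token 10: 'happy' -> NEW (unique so far: 10)
Unique types: ('bag', 'clock', 'closed', 'happy', 'key', 'loudly', 'often', 'slow', 'strange', 'warm')
Vocabulary size: 10

10


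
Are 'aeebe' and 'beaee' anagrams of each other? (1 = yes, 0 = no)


Sort characters of 'aeebe': 'abeee'
Sort characters of 'beaee': 'abeee'
Sorted forms match -> they ARE anagrams
Result: 1

1


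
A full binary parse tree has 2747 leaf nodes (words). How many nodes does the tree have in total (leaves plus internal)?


Leaf nodes (terminals): 2747
Internal nodes = n - 1 = 2747 - 1 = 2746
Total = leaves + internal = 2747 + 2746 = 5493

5493


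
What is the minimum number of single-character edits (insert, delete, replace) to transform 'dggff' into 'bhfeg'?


Building DP table for s1='dggff' (len 5) and s2='bhfeg' (len 5):
       b  h  f  e  g
    0  1  2  3  4  5
  d 1  1  2  3  4  5
  g 2  2  2  3  4  4
  g 3  3  3  3  4  4
  f 4  4  4  3  4  5
  f 5  5  5  4  4  5
Edit distance = dp[5][5] = 5

5


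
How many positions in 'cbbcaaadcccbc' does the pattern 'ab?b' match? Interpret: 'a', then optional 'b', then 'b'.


Pattern: ab?b means 'a', then optional 'b', then 'b'.
Scanning 'cbbcaaadcccbc' position-by-position:
  Pos 0: window 'cbb' -> no
  Pos 1: window 'bbc' -> no
  Pos 2: window 'bca' -> no
  Pos 3: window 'caa' -> no
  Pos 4: window 'aaa' -> no
  Pos 5: window 'aad' -> no
  Pos 6: window 'adc' -> no
  Pos 7: window 'dcc' -> no
  Pos 8: window 'ccc' -> no
  Pos 9: window 'ccb' -> no
  Pos 10: window 'cbc' -> no
  Pos 11: window 'bc' -> no
  Pos 12: window 'c' -> no
Total matches: 0

0


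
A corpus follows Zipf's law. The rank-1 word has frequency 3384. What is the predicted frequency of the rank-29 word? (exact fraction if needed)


Zipf's law: freq(rank) = f1 / rank
f1 = 3384, rank = 29
freq = 3384 / 29
GCD(3384, 29) = 1
Simplified: 3384/29

3384/29


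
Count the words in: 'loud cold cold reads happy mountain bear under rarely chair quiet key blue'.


Counting words by splitting on spaces:
  Word 1: 'loud'
  Word 2: 'cold'
  Word 3: 'cold'
  Word 4: 'reads'
  Word 5: 'happy'
  Word 6: 'mountain'
  Word 7: 'bear'
  Word 8: 'under'
  Word 9: 'rarely'
  Word 10: 'chair'
  Word 11: 'quiet'
  Word 12: 'key'
  Word 13: 'blue'
Total words: 13

13


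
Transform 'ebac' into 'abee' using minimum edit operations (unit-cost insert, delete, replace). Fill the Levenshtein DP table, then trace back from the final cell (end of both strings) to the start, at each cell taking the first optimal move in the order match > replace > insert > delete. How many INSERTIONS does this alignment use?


Edit distance = 3. Backtracking from cell (4, 4) with preference match > replace > insert > delete,
then listing the resulting alignment 'ebac' -> 'abee' left to right:
  Step 1: replace e->a
  Step 2: keep 'b'
  Step 3: replace a->e
  Step 4: replace c->e
Total insertions: 0

0


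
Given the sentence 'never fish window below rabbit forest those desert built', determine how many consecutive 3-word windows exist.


Word trigrams from [9] words:
  Trigram 1: (never fish window)
  Trigram 2: (fish window below)
  Trigram 3: (window below rabbit)
  Trigram 4: (below rabbit forest)
  Trigram 5: (rabbit forest those)
  Trigram 6: (forest those desert)
  Trigram 7: (those desert built)
Total word trigrams: 9 - 2 = 7

7


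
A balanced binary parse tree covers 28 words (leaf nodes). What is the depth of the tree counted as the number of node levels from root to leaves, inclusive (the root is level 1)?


In a balanced binary tree with n leaves the deepest leaf is ceil(log2(n)) edges below the root,
so counting node levels inclusive of root and leaves gives ceil(log2(n)) + 1 levels.
log2(28) = 4.8074
ceil(4.8074) = 5
levels = 5 + 1 = 6

6


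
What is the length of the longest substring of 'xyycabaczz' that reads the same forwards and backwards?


Scanning 'xyycabaczz' for palindromic substrings.
Substring at positions 3-7: 'cabac'.
Check: reverse('cabac') = 'cabac' -> palindrome confirmed.
Neighbouring characters ('y' / 'z') break symmetry, so it cannot extend further.
No longer palindromic substring exists; longest length = 5

5


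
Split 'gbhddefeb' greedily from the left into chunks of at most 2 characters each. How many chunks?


'gbhddefeb' has 9 characters.
Chunking with max size 2:
  Chunk 1: 'gb' (positions 0-1)
  Chunk 2: 'hd' (positions 2-3)
  Chunk 3: 'de' (positions 4-5)
  Chunk 4: 'fe' (positions 6-7)
  Chunk 5: 'b' (positions 8-8)
Total chunks: ceil(9 / 2) = 5

5


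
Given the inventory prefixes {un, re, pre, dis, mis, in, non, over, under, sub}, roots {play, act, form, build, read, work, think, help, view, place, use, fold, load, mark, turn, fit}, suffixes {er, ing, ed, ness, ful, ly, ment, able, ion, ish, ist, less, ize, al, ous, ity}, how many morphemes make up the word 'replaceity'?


Segmenting 'replaceity' against the inventory:
  're' -> prefix (morpheme 1)
  'place' -> root (morpheme 2)
  'ity' -> suffix (morpheme 3)
Total morphemes: 3

3


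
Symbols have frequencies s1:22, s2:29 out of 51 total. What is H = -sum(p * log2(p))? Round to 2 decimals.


Computing entropy H = -sum(p_i * log2(p_i)):
  s1: p = 22/51 = 0.4314, -p*log2(p) = 0.5233
  s2: p = 29/51 = 0.5686, -p*log2(p) = 0.4631
H = sum of terms = 0.9864
Rounded to 2 decimals: 0.99

0.99


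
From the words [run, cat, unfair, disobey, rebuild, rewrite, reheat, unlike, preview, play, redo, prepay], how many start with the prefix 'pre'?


Checking each word for prefix 'pre':
  'run' -> no (count: 0)
  'cat' -> no (count: 0)
  'unfair' -> no (count: 0)
  'disobey' -> no (count: 0)
  'rebuild' -> no (count: 0)
  'rewrite' -> no (count: 0)
  'reheat' -> no (count: 0)
  'unlike' -> no (count: 0)
  'preview' -> YES, starts with 'pre' (count: 1)
  'play' -> no (count: 1)
  'redo' -> no (count: 1)
  'prepay' -> YES, starts with 'pre' (count: 2)
Total with prefix 'pre': 2

2


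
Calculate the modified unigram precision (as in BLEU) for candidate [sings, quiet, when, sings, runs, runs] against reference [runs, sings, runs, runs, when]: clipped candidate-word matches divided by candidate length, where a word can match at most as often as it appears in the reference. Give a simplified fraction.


Reference word counts: {'runs': 3, 'sings': 1, 'when': 1}
Checking each candidate word (with clipping):
  'sings' -> in reference (ref count 1, used 1/1) -> match (matches: 1)
  'quiet' -> not in reference -> no match (matches: 1)
  'when' -> in reference (ref count 1, used 1/1) -> match (matches: 2)
  'sings' -> ref count 1 already used up (1/1) -> clipped, no match (matches: 2)
  'runs' -> in reference (ref count 3, used 1/3) -> match (matches: 3)
  'runs' -> in reference (ref count 3, used 2/3) -> match (matches: 4)
Clipped matches: 4, Candidate length: 6
Precision = 4/6 = 2/3

2/3


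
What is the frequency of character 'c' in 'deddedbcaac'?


Scanning 'deddedbcaac' for 'c':
  Position 7: 'c' -> MATCH (count: 1)
  Position 10: 'c' -> MATCH (count: 2)
Total occurrences of 'c': 2

2


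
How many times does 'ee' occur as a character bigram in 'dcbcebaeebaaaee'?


Scanning 'dcbcebaeebaaaee' for bigram 'ee':
  Position 0: 'dc' -> no
  Position 1: 'cb' -> no
  Position 2: 'bc' -> no
  Position 3: 'ce' -> no
  Position 4: 'eb' -> no
  Position 5: 'ba' -> no
  Position 6: 'ae' -> no
  Position 7: 'ee' -> MATCH
  Position 8: 'eb' -> no
  Position 9: 'ba' -> no
  Position 10: 'aa' -> no
  Position 11: 'aa' -> no
  Position 12: 'ae' -> no
  Position 13: 'ee' -> MATCH
Total matches: 2

2


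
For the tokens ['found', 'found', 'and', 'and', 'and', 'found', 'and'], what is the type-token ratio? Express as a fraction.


Tokens: 7
Unique types: ('and', 'found') = 2
TTR = 2/7
Already in lowest terms.

2/7


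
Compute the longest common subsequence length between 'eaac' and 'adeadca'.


DP table for LCS of 'eaac' and 'adeadca':
       a  d  e  a  d  c  a
    0  0  0  0  0  0  0  0
  e 0  0  0  1  1  1  1  1
  a 0  1  1  1  2  2  2  2
  a 0  1  1  1  2  2  2  3
  c 0  1  1  1  2  2  3  3
LCS: 'eaa'
LCS length = 3

3


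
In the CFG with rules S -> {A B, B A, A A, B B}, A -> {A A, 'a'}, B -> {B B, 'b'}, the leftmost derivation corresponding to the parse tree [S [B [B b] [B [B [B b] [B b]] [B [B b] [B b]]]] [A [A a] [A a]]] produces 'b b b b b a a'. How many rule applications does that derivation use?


Every bracketed nonterminal node [X ...] in the tree is produced by exactly one rule application.
Reading the tree off as a leftmost derivation:
  Step 1: S  =>  B A   (applied S -> B A)
  Step 2: B A  =>  B B A   (applied B -> B B)
  Step 3: B B A  =>  b B A   (applied B -> b)
  Step 4: b B A  =>  b B B A   (applied B -> B B)
  Step 5: b B B A  =>  b B B B A   (applied B -> B B)
  Step 6: b B B B A  =>  b b B B A   (applied B -> b)
  Step 7: b b B B A  =>  b b b B A   (applied B -> b)
  Step 8: b b b B A  =>  b b b B B A   (applied B -> B B)
  Step 9: b b b B B A  =>  b b b b B A   (applied B -> b)
  Step 10: b b b b B A  =>  b b b b b A   (applied B -> b)
  Step 11: b b b b b A  =>  b b b b b A A   (applied A -> A A)
  Step 12: b b b b b A A  =>  b b b b b a A   (applied A -> a)
  Step 13: b b b b b a A  =>  b b b b b a a   (applied A -> a)
Final yield: b b b b b a a
Total rewrite steps: 13

13


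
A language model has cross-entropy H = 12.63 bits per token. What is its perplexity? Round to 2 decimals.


Perplexity formula: PP = 2^H
H = 12.63
PP = 2^12.63
Decompose: 2^12.63 = 2^12 * 2^0.63
2^12 = 4096, 2^0.63 ~ 1.5475650
PP ~ 4096 * 1.5475650 = 6338.8262400
Rounded to 2 decimals: 6338.83

6338.83


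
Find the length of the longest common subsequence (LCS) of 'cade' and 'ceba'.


DP table for LCS of 'cade' and 'ceba':
       c  e  b  a
    0  0  0  0  0
  c 0  1  1  1  1
  a 0  1  1  1  2
  d 0  1  1  1  2
  e 0  1  2  2  2
LCS: 'ca'
LCS length = 2

2


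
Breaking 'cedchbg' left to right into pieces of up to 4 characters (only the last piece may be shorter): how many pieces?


'cedchbg' has 7 characters.
Chunking with max size 4:
  Chunk 1: 'cedc' (positions 0-3)
  Chunk 2: 'hbg' (positions 4-6)
Total chunks: ceil(7 / 4) = 2

2


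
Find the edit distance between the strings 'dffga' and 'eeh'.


Building DP table for s1='dffga' (len 5) and s2='eeh' (len 3):
       e  e  h
    0  1  2  3
  d 1  1  2  3
  f 2  2  2  3
  f 3  3  3  3
  g 4  4  4  4
  a 5  5  5  5
Edit distance = dp[5][3] = 5

5


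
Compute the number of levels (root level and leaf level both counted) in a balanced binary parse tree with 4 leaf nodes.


In a balanced binary tree with n leaves the deepest leaf is ceil(log2(n)) edges below the root,
so counting node levels inclusive of root and leaves gives ceil(log2(n)) + 1 levels.
log2(4) = 2.0000
ceil(2.0000) = 2
levels = 2 + 1 = 3

3


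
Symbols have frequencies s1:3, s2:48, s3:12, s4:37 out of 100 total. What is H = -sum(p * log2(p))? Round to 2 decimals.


Computing entropy H = -sum(p_i * log2(p_i)):
  s1: p = 3/100 = 0.0300, -p*log2(p) = 0.1518
  s2: p = 48/100 = 0.4800, -p*log2(p) = 0.5083
  s3: p = 12/100 = 0.1200, -p*log2(p) = 0.3671
  s4: p = 37/100 = 0.3700, -p*log2(p) = 0.5307
H = sum of terms = 1.5579
Rounded to 2 decimals: 1.56

1.56


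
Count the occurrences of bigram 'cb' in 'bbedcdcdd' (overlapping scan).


Scanning 'bbedcdcdd' for bigram 'cb':
  Position 0: 'bb' -> no
  Position 1: 'be' -> no
  Position 2: 'ed' -> no
  Position 3: 'dc' -> no
  Position 4: 'cd' -> no
  Position 5: 'dc' -> no
  Position 6: 'cd' -> no
  Position 7: 'dd' -> no
Total matches: 0

0
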